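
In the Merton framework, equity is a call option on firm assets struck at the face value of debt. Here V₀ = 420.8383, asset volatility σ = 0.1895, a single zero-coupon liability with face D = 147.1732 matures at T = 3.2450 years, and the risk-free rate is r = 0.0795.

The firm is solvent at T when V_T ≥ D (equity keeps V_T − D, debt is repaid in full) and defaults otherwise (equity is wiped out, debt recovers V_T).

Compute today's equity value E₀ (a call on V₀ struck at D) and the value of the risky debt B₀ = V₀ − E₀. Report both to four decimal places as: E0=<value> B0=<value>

d₁ = [ln(V₀/D) + (r + σ²/2)T] / (σ√T)
   = [ln(420.8383/147.1732) + (0.0795 + 0.5·0.1895²)·3.2450] / (0.1895·√3.2450)
   = [1.050639 + 0.316242] / 0.341363 = 4.004183
d₂ = d₁ − σ√T = 4.004183 − 0.341363 = 3.662820
N(d₁) = 0.999969,  N(d₂) = 0.999875,  e^(−rT) = 0.772613
E₀ = V₀·N(d₁) − D·e^(−rT)·N(d₂)
   = 420.8383·0.999969 − 147.1732·0.772613·0.999875 = 307.131517
B₀ = V₀ − E₀ = 420.8383 − 307.131517 = 113.706783

E0=307.1315 B0=113.7068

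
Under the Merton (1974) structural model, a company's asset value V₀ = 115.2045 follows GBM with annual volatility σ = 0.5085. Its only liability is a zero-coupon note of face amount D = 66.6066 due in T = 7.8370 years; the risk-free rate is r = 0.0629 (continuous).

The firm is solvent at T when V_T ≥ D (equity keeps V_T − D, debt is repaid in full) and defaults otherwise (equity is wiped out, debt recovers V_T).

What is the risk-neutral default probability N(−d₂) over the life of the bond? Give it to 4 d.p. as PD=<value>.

d₁ = [ln(V₀/D) + (r + σ²/2)T] / (σ√T)
   = [ln(115.2045/66.6066) + (0.0629 + 0.5·0.5085²)·7.8370] / (0.5085·√7.8370)
   = [0.547905 + 1.506163] / 1.423528 = 1.442942
d₂ = d₁ − σ√T = 1.442942 − 1.423528 = 0.019415
risk-neutral PD = N(−d₂) = N(-0.019415) = 0.492255

PD=0.4923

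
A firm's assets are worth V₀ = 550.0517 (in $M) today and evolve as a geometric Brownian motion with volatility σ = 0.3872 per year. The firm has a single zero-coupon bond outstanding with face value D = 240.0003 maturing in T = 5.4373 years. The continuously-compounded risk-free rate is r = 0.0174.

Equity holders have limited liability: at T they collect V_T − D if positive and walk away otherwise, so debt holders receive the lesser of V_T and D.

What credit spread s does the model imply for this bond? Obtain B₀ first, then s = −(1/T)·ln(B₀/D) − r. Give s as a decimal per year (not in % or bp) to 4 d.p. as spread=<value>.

spread=0.0208

d₁ = [ln(V₀/D) + (r + σ²/2)T] / (σ√T)
   = [ln(550.0517/240.0003) + (0.0174 + 0.5·0.3872²)·5.4373] / (0.3872·√5.4373)
   = [0.829372 + 0.502199] / 0.902874 = 1.474815
d₂ = d₁ − σ√T = 1.474815 − 0.902874 = 0.571941
N(d₁) = 0.929869,  N(d₂) = 0.716319,  e^(−rT) = 0.909729
E₀ = V₀·N(d₁) − D·e^(−rT)·N(d₂)
   = 550.0517·0.929869 − 240.0003·0.909729·0.716319 = 355.078318
B₀ = V₀ − E₀ = 550.0517 − 355.078318 = 194.973382
spread = −(1/T)·ln(B₀/D) − r = −(1/5.4373)·ln(194.973382/240.0003) − 0.0174 = 0.02081329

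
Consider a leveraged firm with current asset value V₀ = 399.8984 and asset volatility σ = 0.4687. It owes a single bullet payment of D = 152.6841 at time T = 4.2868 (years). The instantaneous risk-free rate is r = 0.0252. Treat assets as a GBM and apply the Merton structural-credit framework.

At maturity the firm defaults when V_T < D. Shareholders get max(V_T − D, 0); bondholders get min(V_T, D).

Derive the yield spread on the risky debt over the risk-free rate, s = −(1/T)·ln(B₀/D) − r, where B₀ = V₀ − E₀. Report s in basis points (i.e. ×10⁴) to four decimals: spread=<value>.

d₁ = [ln(V₀/D) + (r + σ²/2)T] / (σ√T)
   = [ln(399.8984/152.6841) + (0.0252 + 0.5·0.4687²)·4.2868] / (0.4687·√4.2868)
   = [0.962839 + 0.578889] / 0.970424 = 1.588716
d₂ = d₁ − σ√T = 1.588716 − 0.970424 = 0.618292
N(d₁) = 0.943938,  N(d₂) = 0.731809,  e^(−rT) = 0.897603
E₀ = V₀·N(d₁) − D·e^(−rT)·N(d₂)
   = 399.8984·0.943938 − 152.6841·0.897603·0.731809 = 277.185042
B₀ = V₀ − E₀ = 399.8984 − 277.185042 = 122.713358
spread = −(1/T)·ln(B₀/D) − r = −(1/4.2868)·ln(122.713358/152.6841) − 0.0252 = 0.02577506
in basis points: 0.02577506 × 10⁴ = 257.7506 bp

spread=257.7506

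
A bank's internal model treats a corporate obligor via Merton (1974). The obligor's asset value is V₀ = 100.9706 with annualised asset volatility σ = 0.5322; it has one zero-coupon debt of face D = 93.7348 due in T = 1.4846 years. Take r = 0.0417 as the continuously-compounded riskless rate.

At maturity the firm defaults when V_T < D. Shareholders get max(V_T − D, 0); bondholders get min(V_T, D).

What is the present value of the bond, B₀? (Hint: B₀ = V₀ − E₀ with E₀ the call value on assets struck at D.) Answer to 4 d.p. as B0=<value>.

d₁ = [ln(V₀/D) + (r + σ²/2)T] / (σ√T)
   = [ln(100.9706/93.7348) + (0.0417 + 0.5·0.5322²)·1.4846] / (0.5322·√1.4846)
   = [0.074360 + 0.272155] / 0.648455 = 0.534370
d₂ = d₁ − σ√T = 0.534370 − 0.648455 = -0.114085
N(d₁) = 0.703457,  N(d₂) = 0.454585,  e^(−rT) = 0.939970
E₀ = V₀·N(d₁) − D·e^(−rT)·N(d₂)
   = 100.9706·0.703457 − 93.7348·0.939970·0.454585 = 30.975956
B₀ = V₀ − E₀ = 100.9706 − 30.975956 = 69.994644

B0=69.9946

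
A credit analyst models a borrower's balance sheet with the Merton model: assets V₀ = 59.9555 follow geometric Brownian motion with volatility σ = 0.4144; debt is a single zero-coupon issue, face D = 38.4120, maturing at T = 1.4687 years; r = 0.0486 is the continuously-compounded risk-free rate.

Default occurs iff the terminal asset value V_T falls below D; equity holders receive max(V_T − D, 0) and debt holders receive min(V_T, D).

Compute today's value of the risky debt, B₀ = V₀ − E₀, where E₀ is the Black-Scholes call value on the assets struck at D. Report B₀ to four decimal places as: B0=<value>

B0=33.9683

d₁ = [ln(V₀/D) + (r + σ²/2)T] / (σ√T)
   = [ln(59.9555/38.4120) + (0.0486 + 0.5·0.4144²)·1.4687] / (0.4144·√1.4687)
   = [0.445233 + 0.197487] / 0.502211 = 1.279780
d₂ = d₁ − σ√T = 1.279780 − 0.502211 = 0.777569
N(d₁) = 0.899689,  N(d₂) = 0.781588,  e^(−rT) = 0.931109
E₀ = V₀·N(d₁) − D·e^(−rT)·N(d₂)
   = 59.9555·0.899689 − 38.4120·0.931109·0.781588 = 25.987183
B₀ = V₀ − E₀ = 59.9555 − 25.987183 = 33.968317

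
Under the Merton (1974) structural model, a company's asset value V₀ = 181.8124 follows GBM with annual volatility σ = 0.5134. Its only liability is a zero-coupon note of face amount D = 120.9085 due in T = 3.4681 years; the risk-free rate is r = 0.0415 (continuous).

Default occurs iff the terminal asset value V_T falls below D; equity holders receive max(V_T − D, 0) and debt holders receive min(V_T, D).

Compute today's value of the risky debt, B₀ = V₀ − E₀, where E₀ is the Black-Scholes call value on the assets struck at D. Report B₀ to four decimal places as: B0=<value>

B0=82.9673

d₁ = [ln(V₀/D) + (r + σ²/2)T] / (σ√T)
   = [ln(181.8124/120.9085) + (0.0415 + 0.5·0.5134²)·3.4681] / (0.5134·√3.4681)
   = [0.407941 + 0.600986] / 0.956096 = 1.055257
d₂ = d₁ − σ√T = 1.055257 − 0.956096 = 0.099161
N(d₁) = 0.854346,  N(d₂) = 0.539495,  e^(−rT) = 0.865952
E₀ = V₀·N(d₁) − D·e^(−rT)·N(d₂)
   = 181.8124·0.854346 − 120.9085·0.865952·0.539495 = 98.845130
B₀ = V₀ − E₀ = 181.8124 − 98.845130 = 82.967270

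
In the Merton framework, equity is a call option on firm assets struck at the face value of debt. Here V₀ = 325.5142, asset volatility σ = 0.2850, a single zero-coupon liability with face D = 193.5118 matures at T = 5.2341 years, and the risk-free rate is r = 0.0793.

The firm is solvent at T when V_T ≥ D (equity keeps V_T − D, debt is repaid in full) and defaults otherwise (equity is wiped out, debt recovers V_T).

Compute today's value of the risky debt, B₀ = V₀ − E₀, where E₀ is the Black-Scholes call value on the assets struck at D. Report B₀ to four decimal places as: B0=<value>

B0=123.4230

d₁ = [ln(V₀/D) + (r + σ²/2)T] / (σ√T)
   = [ln(325.5142/193.5118) + (0.0793 + 0.5·0.2850²)·5.2341] / (0.2850·√5.2341)
   = [0.520068 + 0.627634] / 0.652027 = 1.760204
d₂ = d₁ − σ√T = 1.760204 − 0.652027 = 1.108177
N(d₁) = 0.960813,  N(d₂) = 0.866107,  e^(−rT) = 0.660298
E₀ = V₀·N(d₁) − D·e^(−rT)·N(d₂)
   = 325.5142·0.960813 − 193.5118·0.660298·0.866107 = 202.091169
B₀ = V₀ − E₀ = 325.5142 − 202.091169 = 123.423031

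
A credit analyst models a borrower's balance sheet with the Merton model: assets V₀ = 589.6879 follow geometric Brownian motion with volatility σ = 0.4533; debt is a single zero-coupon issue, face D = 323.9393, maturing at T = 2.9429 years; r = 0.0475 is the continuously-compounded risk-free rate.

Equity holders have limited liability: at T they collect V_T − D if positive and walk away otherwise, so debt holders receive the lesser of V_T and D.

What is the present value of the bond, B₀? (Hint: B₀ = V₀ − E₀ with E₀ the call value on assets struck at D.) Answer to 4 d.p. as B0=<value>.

d₁ = [ln(V₀/D) + (r + σ²/2)T] / (σ√T)
   = [ln(589.6879/323.9393) + (0.0475 + 0.5·0.4533²)·2.9429] / (0.4533·√2.9429)
   = [0.599037 + 0.442143] / 0.777631 = 1.338913
d₂ = d₁ − σ√T = 1.338913 − 0.777631 = 0.561282
N(d₁) = 0.909700,  N(d₂) = 0.712697,  e^(−rT) = 0.869543
E₀ = V₀·N(d₁) − D·e^(−rT)·N(d₂)
   = 589.6879·0.909700 − 323.9393·0.869543·0.712697 = 335.687431
B₀ = V₀ − E₀ = 589.6879 − 335.687431 = 254.000469

B0=254.0005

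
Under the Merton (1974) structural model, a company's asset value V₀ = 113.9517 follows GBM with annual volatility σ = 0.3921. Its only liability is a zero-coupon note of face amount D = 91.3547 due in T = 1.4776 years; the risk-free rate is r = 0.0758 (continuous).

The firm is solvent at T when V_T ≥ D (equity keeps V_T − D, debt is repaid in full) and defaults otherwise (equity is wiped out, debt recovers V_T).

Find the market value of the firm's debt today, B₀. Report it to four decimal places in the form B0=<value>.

d₁ = [ln(V₀/D) + (r + σ²/2)T] / (σ√T)
   = [ln(113.9517/91.3547) + (0.0758 + 0.5·0.3921²)·1.4776] / (0.3921·√1.4776)
   = [0.221025 + 0.225587] / 0.476623 = 0.937033
d₂ = d₁ − σ√T = 0.937033 − 0.476623 = 0.460410
N(d₁) = 0.825629,  N(d₂) = 0.677389,  e^(−rT) = 0.894042
E₀ = V₀·N(d₁) − D·e^(−rT)·N(d₂)
   = 113.9517·0.825629 − 91.3547·0.894042·0.677389 = 38.756130
B₀ = V₀ − E₀ = 113.9517 − 38.756130 = 75.195570

B0=75.1956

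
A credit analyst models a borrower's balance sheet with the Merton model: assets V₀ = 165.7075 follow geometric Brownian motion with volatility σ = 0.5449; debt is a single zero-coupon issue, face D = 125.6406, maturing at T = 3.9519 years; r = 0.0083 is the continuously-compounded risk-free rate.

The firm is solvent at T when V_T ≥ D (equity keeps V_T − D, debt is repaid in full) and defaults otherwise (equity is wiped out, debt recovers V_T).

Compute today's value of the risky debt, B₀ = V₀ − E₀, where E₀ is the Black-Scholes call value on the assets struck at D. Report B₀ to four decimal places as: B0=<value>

B0=82.3232

d₁ = [ln(V₀/D) + (r + σ²/2)T] / (σ√T)
   = [ln(165.7075/125.6406) + (0.0083 + 0.5·0.5449²)·3.9519] / (0.5449·√3.9519)
   = [0.276799 + 0.619492] / 1.083228 = 0.827426
d₂ = d₁ − σ√T = 0.827426 − 1.083228 = -0.255802
N(d₁) = 0.796002,  N(d₂) = 0.399052,  e^(−rT) = 0.967731
E₀ = V₀·N(d₁) − D·e^(−rT)·N(d₂)
   = 165.7075·0.796002 − 125.6406·0.967731·0.399052 = 83.384261
B₀ = V₀ − E₀ = 165.7075 − 83.384261 = 82.323239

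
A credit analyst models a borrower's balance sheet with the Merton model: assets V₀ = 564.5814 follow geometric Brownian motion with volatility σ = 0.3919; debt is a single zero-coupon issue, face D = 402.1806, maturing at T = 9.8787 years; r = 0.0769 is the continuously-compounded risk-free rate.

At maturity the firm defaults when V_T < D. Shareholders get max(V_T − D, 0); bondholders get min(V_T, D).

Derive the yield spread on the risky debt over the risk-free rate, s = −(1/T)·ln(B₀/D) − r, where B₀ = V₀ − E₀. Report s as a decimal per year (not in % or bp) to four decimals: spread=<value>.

d₁ = [ln(V₀/D) + (r + σ²/2)T] / (σ√T)
   = [ln(564.5814/402.1806) + (0.0769 + 0.5·0.3919²)·9.8787] / (0.3919·√9.8787)
   = [0.339183 + 1.518285] / 1.231757 = 1.507982
d₂ = d₁ − σ√T = 1.507982 − 1.231757 = 0.276225
N(d₁) = 0.934220,  N(d₂) = 0.608812,  e^(−rT) = 0.467820
E₀ = V₀·N(d₁) − D·e^(−rT)·N(d₂)
   = 564.5814·0.934220 − 402.1806·0.467820·0.608812 = 412.896638
B₀ = V₀ − E₀ = 564.5814 − 412.896638 = 151.684762
spread = −(1/T)·ln(B₀/D) − r = −(1/9.8787)·ln(151.684762/402.1806) − 0.0769 = 0.02180700

spread=0.0218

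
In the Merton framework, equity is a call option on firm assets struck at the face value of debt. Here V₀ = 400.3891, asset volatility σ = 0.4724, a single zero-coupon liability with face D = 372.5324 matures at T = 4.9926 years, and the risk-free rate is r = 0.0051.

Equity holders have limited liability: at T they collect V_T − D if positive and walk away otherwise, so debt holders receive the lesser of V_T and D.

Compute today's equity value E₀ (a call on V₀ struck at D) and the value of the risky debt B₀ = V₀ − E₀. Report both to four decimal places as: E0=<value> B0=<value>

E0=172.8123 B0=227.5768

d₁ = [ln(V₀/D) + (r + σ²/2)T] / (σ√T)
   = [ln(400.3891/372.5324) + (0.0051 + 0.5·0.4724²)·4.9926] / (0.4724·√4.9926)
   = [0.072113 + 0.582541] / 1.055537 = 0.620209
d₂ = d₁ − σ√T = 0.620209 − 1.055537 = -0.435327
N(d₁) = 0.732440,  N(d₂) = 0.331663,  e^(−rT) = 0.974859
E₀ = V₀·N(d₁) − D·e^(−rT)·N(d₂)
   = 400.3891·0.732440 − 372.5324·0.974859·0.331663 = 172.812258
B₀ = V₀ − E₀ = 400.3891 − 172.812258 = 227.576842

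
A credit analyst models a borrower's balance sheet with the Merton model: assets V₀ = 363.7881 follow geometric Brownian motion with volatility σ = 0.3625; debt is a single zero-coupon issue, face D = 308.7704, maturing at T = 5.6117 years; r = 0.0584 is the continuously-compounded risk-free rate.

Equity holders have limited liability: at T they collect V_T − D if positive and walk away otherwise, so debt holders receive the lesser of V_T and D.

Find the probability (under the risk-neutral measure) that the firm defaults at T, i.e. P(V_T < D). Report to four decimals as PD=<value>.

d₁ = [ln(V₀/D) + (r + σ²/2)T] / (σ√T)
   = [ln(363.7881/308.7704) + (0.0584 + 0.5·0.3625²)·5.6117] / (0.3625·√5.6117)
   = [0.163974 + 0.696430] / 0.858727 = 1.001952
d₂ = d₁ − σ√T = 1.001952 − 0.858727 = 0.143224
risk-neutral PD = N(−d₂) = N(-0.143224) = 0.443056

PD=0.4431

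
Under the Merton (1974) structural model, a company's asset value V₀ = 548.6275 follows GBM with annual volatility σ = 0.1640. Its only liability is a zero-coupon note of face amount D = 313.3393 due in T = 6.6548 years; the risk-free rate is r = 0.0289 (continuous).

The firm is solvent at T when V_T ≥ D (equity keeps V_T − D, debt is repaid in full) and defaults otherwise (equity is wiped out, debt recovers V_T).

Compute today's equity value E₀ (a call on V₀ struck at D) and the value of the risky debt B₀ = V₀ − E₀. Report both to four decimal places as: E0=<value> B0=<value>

E0=292.4698 B0=256.1577

d₁ = [ln(V₀/D) + (r + σ²/2)T] / (σ√T)
   = [ln(548.6275/313.3393) + (0.0289 + 0.5·0.1640²)·6.6548] / (0.1640·√6.6548)
   = [0.560133 + 0.281817] / 0.423069 = 1.990102
d₂ = d₁ − σ√T = 1.990102 − 0.423069 = 1.567032
N(d₁) = 0.976710,  N(d₂) = 0.941446,  e^(−rT) = 0.825040
E₀ = V₀·N(d₁) − D·e^(−rT)·N(d₂)
   = 548.6275·0.976710 − 313.3393·0.825040·0.941446 = 292.469771
B₀ = V₀ − E₀ = 548.6275 − 292.469771 = 256.157729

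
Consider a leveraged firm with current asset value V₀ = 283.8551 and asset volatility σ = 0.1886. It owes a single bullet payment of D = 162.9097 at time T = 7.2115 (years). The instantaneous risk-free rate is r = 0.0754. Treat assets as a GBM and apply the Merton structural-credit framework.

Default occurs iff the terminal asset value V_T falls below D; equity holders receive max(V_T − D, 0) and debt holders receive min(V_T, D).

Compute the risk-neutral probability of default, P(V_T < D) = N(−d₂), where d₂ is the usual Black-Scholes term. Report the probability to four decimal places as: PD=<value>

d₁ = [ln(V₀/D) + (r + σ²/2)T] / (σ√T)
   = [ln(283.8551/162.9097) + (0.0754 + 0.5·0.1886²)·7.2115] / (0.1886·√7.2115)
   = [0.555268 + 0.672003] / 0.506471 = 2.423182
d₂ = d₁ − σ√T = 2.423182 − 0.506471 = 1.916711
risk-neutral PD = N(−d₂) = N(-1.916711) = 0.027637

PD=0.0276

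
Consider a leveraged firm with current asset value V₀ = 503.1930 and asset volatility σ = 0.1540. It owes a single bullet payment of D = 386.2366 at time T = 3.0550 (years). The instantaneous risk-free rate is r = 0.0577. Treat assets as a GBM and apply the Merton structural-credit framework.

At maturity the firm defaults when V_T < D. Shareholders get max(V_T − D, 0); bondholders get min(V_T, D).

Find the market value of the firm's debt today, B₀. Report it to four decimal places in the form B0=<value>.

B0=321.5222

d₁ = [ln(V₀/D) + (r + σ²/2)T] / (σ√T)
   = [ln(503.1930/386.2366) + (0.0577 + 0.5·0.1540²)·3.0550] / (0.1540·√3.0550)
   = [0.264524 + 0.212500] / 0.269170 = 1.772202
d₂ = d₁ − σ√T = 1.772202 − 0.269170 = 1.503033
N(d₁) = 0.961820,  N(d₂) = 0.933585,  e^(−rT) = 0.838389
E₀ = V₀·N(d₁) − D·e^(−rT)·N(d₂)
   = 503.1930·0.961820 − 386.2366·0.838389·0.933585 = 181.670834
B₀ = V₀ − E₀ = 503.1930 − 181.670834 = 321.522166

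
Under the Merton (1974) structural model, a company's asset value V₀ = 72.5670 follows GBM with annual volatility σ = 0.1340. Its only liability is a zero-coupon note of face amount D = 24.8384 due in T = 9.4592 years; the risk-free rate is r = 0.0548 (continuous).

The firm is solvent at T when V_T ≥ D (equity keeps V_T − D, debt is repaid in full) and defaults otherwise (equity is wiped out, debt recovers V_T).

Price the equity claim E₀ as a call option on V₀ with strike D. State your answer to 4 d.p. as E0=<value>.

d₁ = [ln(V₀/D) + (r + σ²/2)T] / (σ√T)
   = [ln(72.5670/24.8384) + (0.0548 + 0.5·0.1340²)·9.4592] / (0.1340·√9.4592)
   = [1.072119 + 0.603289] / 0.412128 = 4.065263
d₂ = d₁ − σ√T = 4.065263 − 0.412128 = 3.653135
N(d₁) = 0.999976,  N(d₂) = 0.999870,  e^(−rT) = 0.595494
E₀ = V₀·N(d₁) − D·e^(−rT)·N(d₂)
   = 72.5670·0.999976 − 24.8384·0.595494·0.999870 = 57.776060

E0=57.7761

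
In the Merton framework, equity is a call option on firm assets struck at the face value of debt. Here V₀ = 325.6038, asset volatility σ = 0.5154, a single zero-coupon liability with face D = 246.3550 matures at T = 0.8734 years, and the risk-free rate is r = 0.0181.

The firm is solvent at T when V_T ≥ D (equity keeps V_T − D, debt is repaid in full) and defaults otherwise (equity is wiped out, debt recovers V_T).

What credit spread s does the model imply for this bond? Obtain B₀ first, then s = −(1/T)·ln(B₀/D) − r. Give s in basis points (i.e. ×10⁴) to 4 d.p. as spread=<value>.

spread=1091.1952

d₁ = [ln(V₀/D) + (r + σ²/2)T] / (σ√T)
   = [ln(325.6038/246.3550) + (0.0181 + 0.5·0.5154²)·0.8734] / (0.5154·√0.8734)
   = [0.278908 + 0.131812] / 0.481672 = 0.852697
d₂ = d₁ − σ√T = 0.852697 − 0.481672 = 0.371026
N(d₁) = 0.803086,  N(d₂) = 0.644691,  e^(−rT) = 0.984316
E₀ = V₀·N(d₁) − D·e^(−rT)·N(d₂)
   = 325.6038·0.803086 − 246.3550·0.984316·0.644691 = 105.156194
B₀ = V₀ − E₀ = 325.6038 − 105.156194 = 220.447606
spread = −(1/T)·ln(B₀/D) − r = −(1/0.8734)·ln(220.447606/246.3550) − 0.0181 = 0.10911952
in basis points: 0.10911952 × 10⁴ = 1091.1952 bp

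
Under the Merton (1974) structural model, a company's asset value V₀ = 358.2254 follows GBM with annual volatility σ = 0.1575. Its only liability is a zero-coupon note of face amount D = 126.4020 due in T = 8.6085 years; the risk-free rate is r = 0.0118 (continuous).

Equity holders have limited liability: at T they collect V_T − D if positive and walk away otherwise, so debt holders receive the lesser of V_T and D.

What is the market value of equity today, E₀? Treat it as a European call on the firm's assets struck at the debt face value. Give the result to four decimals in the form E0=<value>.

d₁ = [ln(V₀/D) + (r + σ²/2)T] / (σ√T)
   = [ln(358.2254/126.4020) + (0.0118 + 0.5·0.1575²)·8.6085] / (0.1575·√8.6085)
   = [1.041695 + 0.208353] / 0.462109 = 2.705094
d₂ = d₁ − σ√T = 2.705094 − 0.462109 = 2.242985
N(d₁) = 0.996586,  N(d₂) = 0.987551,  e^(−rT) = 0.903409
E₀ = V₀·N(d₁) − D·e^(−rT)·N(d₂)
   = 358.2254·0.996586 − 126.4020·0.903409·0.987551 = 244.231241

E0=244.2312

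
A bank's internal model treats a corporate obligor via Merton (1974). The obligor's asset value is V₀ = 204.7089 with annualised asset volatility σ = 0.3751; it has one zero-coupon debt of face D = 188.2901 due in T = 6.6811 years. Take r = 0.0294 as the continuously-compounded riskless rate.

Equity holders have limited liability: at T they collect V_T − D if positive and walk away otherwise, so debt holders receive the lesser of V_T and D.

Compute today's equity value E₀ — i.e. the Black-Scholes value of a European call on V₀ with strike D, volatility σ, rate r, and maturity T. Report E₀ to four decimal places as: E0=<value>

E0=94.4200

d₁ = [ln(V₀/D) + (r + σ²/2)T] / (σ√T)
   = [ln(204.7089/188.2901) + (0.0294 + 0.5·0.3751²)·6.6811] / (0.3751·√6.6811)
   = [0.083605 + 0.666440] / 0.969552 = 0.773600
d₂ = d₁ − σ√T = 0.773600 − 0.969552 = -0.195952
N(d₁) = 0.780416,  N(d₂) = 0.422324,  e^(−rT) = 0.821663
E₀ = V₀·N(d₁) − D·e^(−rT)·N(d₂)
   = 204.7089·0.780416 − 188.2901·0.821663·0.422324 = 94.419967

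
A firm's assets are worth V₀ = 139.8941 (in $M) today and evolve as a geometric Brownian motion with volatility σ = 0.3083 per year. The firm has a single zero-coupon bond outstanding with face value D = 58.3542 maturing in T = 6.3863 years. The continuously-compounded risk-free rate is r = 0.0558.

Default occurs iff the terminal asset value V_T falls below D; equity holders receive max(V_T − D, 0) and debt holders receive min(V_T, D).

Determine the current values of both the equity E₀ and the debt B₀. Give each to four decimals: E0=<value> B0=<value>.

d₁ = [ln(V₀/D) + (r + σ²/2)T] / (σ√T)
   = [ln(139.8941/58.3542) + (0.0558 + 0.5·0.3083²)·6.3863] / (0.3083·√6.3863)
   = [0.874354 + 0.659861] / 0.779109 = 1.969192
d₂ = d₁ − σ√T = 1.969192 − 0.779109 = 1.190083
N(d₁) = 0.975534,  N(d₂) = 0.882993,  e^(−rT) = 0.700224
E₀ = V₀·N(d₁) − D·e^(−rT)·N(d₂)
   = 139.8941·0.975534 − 58.3542·0.700224·0.882993 = 100.391545
B₀ = V₀ − E₀ = 139.8941 − 100.391545 = 39.502555

E0=100.3915 B0=39.5026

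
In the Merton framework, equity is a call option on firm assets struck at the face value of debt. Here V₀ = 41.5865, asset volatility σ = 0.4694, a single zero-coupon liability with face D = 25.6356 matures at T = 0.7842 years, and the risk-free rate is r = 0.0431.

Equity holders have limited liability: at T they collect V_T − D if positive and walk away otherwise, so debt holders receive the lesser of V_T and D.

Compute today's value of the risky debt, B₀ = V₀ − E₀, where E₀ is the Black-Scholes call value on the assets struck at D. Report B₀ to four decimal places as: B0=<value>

B0=24.1117

d₁ = [ln(V₀/D) + (r + σ²/2)T] / (σ√T)
   = [ln(41.5865/25.6356) + (0.0431 + 0.5·0.4694²)·0.7842] / (0.4694·√0.7842)
   = [0.483794 + 0.120193] / 0.415677 = 1.453017
d₂ = d₁ − σ√T = 1.453017 − 0.415677 = 1.037340
N(d₁) = 0.926890,  N(d₂) = 0.850211,  e^(−rT) = 0.966766
E₀ = V₀·N(d₁) − D·e^(−rT)·N(d₂)
   = 41.5865·0.926890 − 25.6356·0.966766·0.850211 = 17.474820
B₀ = V₀ − E₀ = 41.5865 − 17.474820 = 24.111680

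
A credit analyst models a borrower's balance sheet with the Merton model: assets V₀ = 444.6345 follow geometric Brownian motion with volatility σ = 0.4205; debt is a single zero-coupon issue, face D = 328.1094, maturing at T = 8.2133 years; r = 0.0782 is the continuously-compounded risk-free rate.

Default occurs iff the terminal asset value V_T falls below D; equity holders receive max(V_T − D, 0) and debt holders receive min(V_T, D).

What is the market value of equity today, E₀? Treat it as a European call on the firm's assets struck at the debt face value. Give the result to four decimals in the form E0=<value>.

d₁ = [ln(V₀/D) + (r + σ²/2)T] / (σ√T)
   = [ln(444.6345/328.1094) + (0.0782 + 0.5·0.4205²)·8.2133] / (0.4205·√8.2133)
   = [0.303906 + 1.368419] / 1.205105 = 1.387700
d₂ = d₁ − σ√T = 1.387700 − 1.205105 = 0.182595
N(d₁) = 0.917386,  N(d₂) = 0.572442,  e^(−rT) = 0.526092
E₀ = V₀·N(d₁) − D·e^(−rT)·N(d₂)
   = 444.6345·0.917386 − 328.1094·0.526092·0.572442 = 309.088941

E0=309.0889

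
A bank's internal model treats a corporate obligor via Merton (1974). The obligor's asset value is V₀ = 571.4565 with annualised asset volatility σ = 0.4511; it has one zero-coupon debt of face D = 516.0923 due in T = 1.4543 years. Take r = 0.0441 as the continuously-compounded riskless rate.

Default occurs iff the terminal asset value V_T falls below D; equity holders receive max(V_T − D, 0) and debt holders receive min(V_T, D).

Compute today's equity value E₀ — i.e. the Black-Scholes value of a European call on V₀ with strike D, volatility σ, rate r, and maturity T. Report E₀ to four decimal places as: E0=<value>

d₁ = [ln(V₀/D) + (r + σ²/2)T] / (σ√T)
   = [ln(571.4565/516.0923) + (0.0441 + 0.5·0.4511²)·1.4543] / (0.4511·√1.4543)
   = [0.101903 + 0.212103] / 0.544001 = 0.577216
d₂ = d₁ − σ√T = 0.577216 − 0.544001 = 0.033215
N(d₁) = 0.718103,  N(d₂) = 0.513248,  e^(−rT) = 0.937879
E₀ = V₀·N(d₁) − D·e^(−rT)·N(d₂)
   = 571.4565·0.718103 − 516.0923·0.937879·0.513248 = 161.936129

E0=161.9361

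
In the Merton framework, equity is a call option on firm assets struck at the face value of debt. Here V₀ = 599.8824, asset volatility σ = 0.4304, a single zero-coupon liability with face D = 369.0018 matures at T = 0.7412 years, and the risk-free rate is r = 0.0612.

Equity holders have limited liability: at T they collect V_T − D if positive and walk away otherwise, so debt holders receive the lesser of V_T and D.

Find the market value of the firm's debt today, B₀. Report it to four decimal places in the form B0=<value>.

d₁ = [ln(V₀/D) + (r + σ²/2)T] / (σ√T)
   = [ln(599.8824/369.0018) + (0.0612 + 0.5·0.4304²)·0.7412] / (0.4304·√0.7412)
   = [0.485932 + 0.114013] / 0.370544 = 1.619092
d₂ = d₁ − σ√T = 1.619092 − 0.370544 = 1.248548
N(d₁) = 0.947286,  N(d₂) = 0.894085,  e^(−rT) = 0.955652
E₀ = V₀·N(d₁) − D·e^(−rT)·N(d₂)
   = 599.8824·0.947286 − 369.0018·0.955652·0.894085 = 252.972716
B₀ = V₀ − E₀ = 599.8824 − 252.972716 = 346.909684

B0=346.9097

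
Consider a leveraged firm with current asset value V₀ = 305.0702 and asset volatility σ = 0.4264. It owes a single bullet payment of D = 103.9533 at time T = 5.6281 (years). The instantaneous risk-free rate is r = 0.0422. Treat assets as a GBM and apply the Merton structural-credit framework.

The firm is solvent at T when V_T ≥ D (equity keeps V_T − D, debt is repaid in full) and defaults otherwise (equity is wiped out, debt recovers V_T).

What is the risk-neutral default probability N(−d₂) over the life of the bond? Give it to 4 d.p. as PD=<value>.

PD=0.2138

d₁ = [ln(V₀/D) + (r + σ²/2)T] / (σ√T)
   = [ln(305.0702/103.9533) + (0.0422 + 0.5·0.4264²)·5.6281] / (0.4264·√5.6281)
   = [1.076600 + 0.749148] / 1.011575 = 1.804857
d₂ = d₁ − σ√T = 1.804857 − 1.011575 = 0.793282
risk-neutral PD = N(−d₂) = N(-0.793282) = 0.213807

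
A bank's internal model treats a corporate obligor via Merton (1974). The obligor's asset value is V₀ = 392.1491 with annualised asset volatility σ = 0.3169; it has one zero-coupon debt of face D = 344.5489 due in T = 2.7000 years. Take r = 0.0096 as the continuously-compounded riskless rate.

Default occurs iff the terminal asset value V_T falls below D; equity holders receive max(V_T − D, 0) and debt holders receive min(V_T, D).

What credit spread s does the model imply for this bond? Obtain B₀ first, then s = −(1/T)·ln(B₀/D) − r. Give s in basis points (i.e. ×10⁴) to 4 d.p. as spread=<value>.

d₁ = [ln(V₀/D) + (r + σ²/2)T] / (σ√T)
   = [ln(392.1491/344.5489) + (0.0096 + 0.5·0.3169²)·2.7000] / (0.3169·√2.7000)
   = [0.129406 + 0.161495] / 0.520720 = 0.558651
d₂ = d₁ − σ√T = 0.558651 − 0.520720 = 0.037931
N(d₁) = 0.711800,  N(d₂) = 0.515129,  e^(−rT) = 0.974413
E₀ = V₀·N(d₁) − D·e^(−rT)·N(d₂)
   = 392.1491·0.711800 − 344.5489·0.974413·0.515129 = 106.186065
B₀ = V₀ − E₀ = 392.1491 − 106.186065 = 285.963035
spread = −(1/T)·ln(B₀/D) − r = −(1/2.7000)·ln(285.963035/344.5489) − 0.0096 = 0.05942721
in basis points: 0.05942721 × 10⁴ = 594.2721 bp

spread=594.2721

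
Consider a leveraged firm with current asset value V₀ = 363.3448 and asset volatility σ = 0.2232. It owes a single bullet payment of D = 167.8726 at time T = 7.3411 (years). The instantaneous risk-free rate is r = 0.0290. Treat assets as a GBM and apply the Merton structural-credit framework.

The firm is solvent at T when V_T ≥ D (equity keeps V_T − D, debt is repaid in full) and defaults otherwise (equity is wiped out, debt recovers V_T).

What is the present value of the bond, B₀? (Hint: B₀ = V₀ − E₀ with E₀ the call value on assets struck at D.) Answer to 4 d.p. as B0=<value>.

d₁ = [ln(V₀/D) + (r + σ²/2)T] / (σ√T)
   = [ln(363.3448/167.8726) + (0.0290 + 0.5·0.2232²)·7.3411] / (0.2232·√7.3411)
   = [0.772147 + 0.395752] / 0.604748 = 1.931215
d₂ = d₁ − σ√T = 1.931215 − 0.604748 = 1.326466
N(d₁) = 0.973272,  N(d₂) = 0.907657,  e^(−rT) = 0.808244
E₀ = V₀·N(d₁) − D·e^(−rT)·N(d₂)
   = 363.3448·0.973272 − 167.8726·0.808244·0.907657 = 230.480520
B₀ = V₀ − E₀ = 363.3448 − 230.480520 = 132.864280

B0=132.8643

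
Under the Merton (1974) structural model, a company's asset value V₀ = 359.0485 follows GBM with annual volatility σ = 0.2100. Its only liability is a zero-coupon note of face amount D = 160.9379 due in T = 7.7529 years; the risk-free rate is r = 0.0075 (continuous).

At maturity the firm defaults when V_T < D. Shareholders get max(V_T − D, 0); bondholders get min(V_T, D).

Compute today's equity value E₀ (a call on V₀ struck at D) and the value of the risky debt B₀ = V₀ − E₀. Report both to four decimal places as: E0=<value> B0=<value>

d₁ = [ln(V₀/D) + (r + σ²/2)T] / (σ√T)
   = [ln(359.0485/160.9379) + (0.0075 + 0.5·0.2100²)·7.7529] / (0.2100·√7.7529)
   = [0.802439 + 0.229098] / 0.584725 = 1.764142
d₂ = d₁ − σ√T = 1.764142 − 0.584725 = 1.179417
N(d₁) = 0.961146,  N(d₂) = 0.880884,  e^(−rT) = 0.943511
E₀ = V₀·N(d₁) − D·e^(−rT)·N(d₂)
   = 359.0485·0.961146 − 160.9379·0.943511·0.880884 = 211.338640
B₀ = V₀ − E₀ = 359.0485 − 211.338640 = 147.709860

E0=211.3386 B0=147.7099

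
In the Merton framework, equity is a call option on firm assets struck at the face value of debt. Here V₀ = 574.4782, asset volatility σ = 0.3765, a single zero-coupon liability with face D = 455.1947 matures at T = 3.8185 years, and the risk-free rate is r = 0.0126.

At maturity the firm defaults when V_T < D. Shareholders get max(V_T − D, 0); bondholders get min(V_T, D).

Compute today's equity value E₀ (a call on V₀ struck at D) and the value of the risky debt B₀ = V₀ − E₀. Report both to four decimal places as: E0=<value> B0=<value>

E0=224.9079 B0=349.5703

d₁ = [ln(V₀/D) + (r + σ²/2)T] / (σ√T)
   = [ln(574.4782/455.1947) + (0.0126 + 0.5·0.3765²)·3.8185] / (0.3765·√3.8185)
   = [0.232737 + 0.318754] / 0.735718 = 0.749595
d₂ = d₁ − σ√T = 0.749595 − 0.735718 = 0.013877
N(d₁) = 0.773251,  N(d₂) = 0.505536,  e^(−rT) = 0.953026
E₀ = V₀·N(d₁) − D·e^(−rT)·N(d₂)
   = 574.4782·0.773251 − 455.1947·0.953026·0.505536 = 224.907899
B₀ = V₀ − E₀ = 574.4782 − 224.907899 = 349.570301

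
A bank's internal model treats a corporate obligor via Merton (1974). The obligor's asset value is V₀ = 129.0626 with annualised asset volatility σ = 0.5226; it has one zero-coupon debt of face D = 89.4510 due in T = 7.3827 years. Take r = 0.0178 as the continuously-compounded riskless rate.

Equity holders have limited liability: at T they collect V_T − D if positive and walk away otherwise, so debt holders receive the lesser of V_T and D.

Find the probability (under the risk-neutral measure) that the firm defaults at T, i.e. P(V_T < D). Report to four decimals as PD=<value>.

PD=0.6403

d₁ = [ln(V₀/D) + (r + σ²/2)T] / (σ√T)
   = [ln(129.0626/89.4510) + (0.0178 + 0.5·0.5226²)·7.3827] / (0.5226·√7.3827)
   = [0.366607 + 1.139559] / 1.419963 = 1.060708
d₂ = d₁ − σ√T = 1.060708 − 1.419963 = -0.359255
risk-neutral PD = N(−d₂) = N(0.359255) = 0.640298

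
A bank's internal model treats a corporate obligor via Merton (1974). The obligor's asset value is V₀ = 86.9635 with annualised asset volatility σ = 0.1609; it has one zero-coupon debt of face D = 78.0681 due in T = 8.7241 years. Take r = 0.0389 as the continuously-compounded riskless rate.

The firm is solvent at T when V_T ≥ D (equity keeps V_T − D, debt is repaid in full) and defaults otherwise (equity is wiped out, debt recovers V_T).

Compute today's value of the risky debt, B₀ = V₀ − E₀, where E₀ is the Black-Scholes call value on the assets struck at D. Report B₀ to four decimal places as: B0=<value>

d₁ = [ln(V₀/D) + (r + σ²/2)T] / (σ√T)
   = [ln(86.9635/78.0681) + (0.0389 + 0.5·0.1609²)·8.7241] / (0.1609·√8.7241)
   = [0.107907 + 0.452296] / 0.475244 = 1.178769
d₂ = d₁ − σ√T = 1.178769 − 0.475244 = 0.703526
N(d₁) = 0.880755,  N(d₂) = 0.759136,  e^(−rT) = 0.712221
E₀ = V₀·N(d₁) − D·e^(−rT)·N(d₂)
   = 86.9635·0.880755 − 78.0681·0.712221·0.759136 = 34.384279
B₀ = V₀ − E₀ = 86.9635 − 34.384279 = 52.579221

B0=52.5792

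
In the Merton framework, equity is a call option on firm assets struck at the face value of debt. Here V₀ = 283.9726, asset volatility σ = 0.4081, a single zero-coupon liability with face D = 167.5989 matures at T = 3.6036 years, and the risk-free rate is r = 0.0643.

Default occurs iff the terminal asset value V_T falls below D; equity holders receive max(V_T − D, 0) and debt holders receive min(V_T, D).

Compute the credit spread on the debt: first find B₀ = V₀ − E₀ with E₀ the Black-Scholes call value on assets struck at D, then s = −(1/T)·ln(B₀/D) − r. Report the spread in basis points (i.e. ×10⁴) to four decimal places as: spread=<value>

spread=272.4521

d₁ = [ln(V₀/D) + (r + σ²/2)T] / (σ√T)
   = [ln(283.9726/167.5989) + (0.0643 + 0.5·0.4081²)·3.6036] / (0.4081·√3.6036)
   = [0.527304 + 0.531793] / 0.774702 = 1.367102
d₂ = d₁ − σ√T = 1.367102 − 0.774702 = 0.592400
N(d₁) = 0.914203,  N(d₂) = 0.723209,  e^(−rT) = 0.793175
E₀ = V₀·N(d₁) − D·e^(−rT)·N(d₂)
   = 283.9726·0.914203 − 167.5989·0.793175·0.723209 = 163.468797
B₀ = V₀ − E₀ = 283.9726 − 163.468797 = 120.503803
spread = −(1/T)·ln(B₀/D) − r = −(1/3.6036)·ln(120.503803/167.5989) − 0.0643 = 0.02724521
in basis points: 0.02724521 × 10⁴ = 272.4521 bp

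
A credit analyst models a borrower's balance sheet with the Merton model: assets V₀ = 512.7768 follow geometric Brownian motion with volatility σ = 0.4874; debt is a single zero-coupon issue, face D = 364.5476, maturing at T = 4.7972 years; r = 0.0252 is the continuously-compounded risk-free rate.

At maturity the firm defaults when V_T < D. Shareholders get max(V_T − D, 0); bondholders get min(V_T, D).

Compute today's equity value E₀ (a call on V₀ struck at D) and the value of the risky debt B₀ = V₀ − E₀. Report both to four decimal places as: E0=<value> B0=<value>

d₁ = [ln(V₀/D) + (r + σ²/2)T] / (σ√T)
   = [ln(512.7768/364.5476) + (0.0252 + 0.5·0.4874²)·4.7972] / (0.4874·√4.7972)
   = [0.341184 + 0.690698] / 1.067528 = 0.966608
d₂ = d₁ − σ√T = 0.966608 − 1.067528 = -0.100920
N(d₁) = 0.833130,  N(d₂) = 0.459807,  e^(−rT) = 0.886132
E₀ = V₀·N(d₁) − D·e^(−rT)·N(d₂)
   = 512.7768·0.833130 − 364.5476·0.886132·0.459807 = 278.674987
B₀ = V₀ − E₀ = 512.7768 − 278.674987 = 234.101813

E0=278.6750 B0=234.1018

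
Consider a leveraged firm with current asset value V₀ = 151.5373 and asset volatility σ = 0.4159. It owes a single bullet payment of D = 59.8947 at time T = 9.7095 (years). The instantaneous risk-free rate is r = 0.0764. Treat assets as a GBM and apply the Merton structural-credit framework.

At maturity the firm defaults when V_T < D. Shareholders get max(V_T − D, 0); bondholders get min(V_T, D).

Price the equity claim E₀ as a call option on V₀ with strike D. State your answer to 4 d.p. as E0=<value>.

d₁ = [ln(V₀/D) + (r + σ²/2)T] / (σ√T)
   = [ln(151.5373/59.8947) + (0.0764 + 0.5·0.4159²)·9.7095] / (0.4159·√9.7095)
   = [0.928244 + 1.581546] / 1.295947 = 1.936645
d₂ = d₁ − σ√T = 1.936645 − 1.295947 = 0.640697
N(d₁) = 0.973606,  N(d₂) = 0.739140,  e^(−rT) = 0.476253
E₀ = V₀·N(d₁) − D·e^(−rT)·N(d₂)
   = 151.5373·0.973606 − 59.8947·0.476253·0.739140 = 126.453559

E0=126.4536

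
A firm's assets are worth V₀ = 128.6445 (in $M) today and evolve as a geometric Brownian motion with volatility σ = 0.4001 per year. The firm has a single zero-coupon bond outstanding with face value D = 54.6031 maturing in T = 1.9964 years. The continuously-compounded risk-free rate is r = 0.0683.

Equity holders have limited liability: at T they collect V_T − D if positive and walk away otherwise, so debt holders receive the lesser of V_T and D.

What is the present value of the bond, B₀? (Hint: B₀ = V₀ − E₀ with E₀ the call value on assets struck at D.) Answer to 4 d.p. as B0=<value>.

B0=46.9607

d₁ = [ln(V₀/D) + (r + σ²/2)T] / (σ√T)
   = [ln(128.6445/54.6031) + (0.0683 + 0.5·0.4001²)·1.9964] / (0.4001·√1.9964)
   = [0.856962 + 0.296146] / 0.565317 = 2.039754
d₂ = d₁ − σ√T = 2.039754 − 0.565317 = 1.474436
N(d₁) = 0.979313,  N(d₂) = 0.929818,  e^(−rT) = 0.872534
E₀ = V₀·N(d₁) − D·e^(−rT)·N(d₂)
   = 128.6445·0.979313 − 54.6031·0.872534·0.929818 = 81.683824
B₀ = V₀ − E₀ = 128.6445 − 81.683824 = 46.960676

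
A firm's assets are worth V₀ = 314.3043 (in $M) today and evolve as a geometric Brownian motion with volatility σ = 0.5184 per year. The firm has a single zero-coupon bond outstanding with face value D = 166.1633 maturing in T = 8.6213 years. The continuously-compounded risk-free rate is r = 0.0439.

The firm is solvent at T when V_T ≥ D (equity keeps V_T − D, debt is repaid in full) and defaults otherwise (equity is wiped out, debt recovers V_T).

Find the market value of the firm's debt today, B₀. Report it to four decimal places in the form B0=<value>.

B0=76.7258

d₁ = [ln(V₀/D) + (r + σ²/2)T] / (σ√T)
   = [ln(314.3043/166.1633) + (0.0439 + 0.5·0.5184²)·8.6213] / (0.5184·√8.6213)
   = [0.637391 + 1.536913] / 1.522129 = 1.428462
d₂ = d₁ − σ√T = 1.428462 − 1.522129 = -0.093666
N(d₁) = 0.923421,  N(d₂) = 0.462687,  e^(−rT) = 0.684905
E₀ = V₀·N(d₁) − D·e^(−rT)·N(d₂)
   = 314.3043·0.923421 − 166.1633·0.684905·0.462687 = 237.578455
B₀ = V₀ − E₀ = 314.3043 − 237.578455 = 76.725845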